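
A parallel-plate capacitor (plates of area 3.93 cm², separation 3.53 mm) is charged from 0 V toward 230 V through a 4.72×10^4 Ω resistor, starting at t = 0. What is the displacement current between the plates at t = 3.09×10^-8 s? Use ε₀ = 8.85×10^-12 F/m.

2.51×10^-3 A

C = ε₀A/d = (8.85×10^-12)(3.93×10^-4)/(3.53×10^-3) = 9.853×10^-13 F and τ = RC = 4.651×10^-8 s. I_d in the gap equals the RC charging current.
I_d(t) = (V₀/R) e^(−t/τ) = 4.873×10^-3 · e^(−0.6644) = 2.51×10^-3 A.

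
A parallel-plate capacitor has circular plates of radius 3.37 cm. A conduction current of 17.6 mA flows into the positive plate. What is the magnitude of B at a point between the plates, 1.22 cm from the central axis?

3.78×10^-8 T

By continuity the displacement current in the gap matches the conduction current: I_d = 0.0176 A.
∮B·dl = μ₀ I_d,enc with I_d,enc = I_d r²/R² = 2.307×10^-3 A; so B = μ₀ I_d,enc/(2πr) = 3.78×10^-8 T.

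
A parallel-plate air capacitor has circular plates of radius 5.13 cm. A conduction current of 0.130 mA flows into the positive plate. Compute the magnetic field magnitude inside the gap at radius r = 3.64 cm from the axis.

By continuity the displacement current in the gap matches the conduction current: I_d = 1.30×10^-4 A.
∮B·dl = μ₀ I_d,enc with I_d,enc = I_d r²/R² = 6.545×10^-5 A; so B = μ₀ I_d,enc/(2πr) = 3.60×10^-10 T.

3.60×10^-10 T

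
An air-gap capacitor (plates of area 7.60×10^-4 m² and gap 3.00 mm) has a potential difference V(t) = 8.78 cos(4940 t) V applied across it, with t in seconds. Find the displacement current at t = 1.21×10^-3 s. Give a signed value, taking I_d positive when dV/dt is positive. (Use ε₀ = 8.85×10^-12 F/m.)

2.93×10^-8 A

C = ε₀A/d = (8.85×10^-12)(7.60×10^-4)/(3.00×10^-3) = 2.242×10^-12 F. dV/dt = V₀ω·−sin(ωt); at ωt = 5.9774 rad this factor is 0.3010.
I_d = C dV/dt = (2.242×10^-12)(8.78)(4940)(0.3010) = 2.93×10^-8 A.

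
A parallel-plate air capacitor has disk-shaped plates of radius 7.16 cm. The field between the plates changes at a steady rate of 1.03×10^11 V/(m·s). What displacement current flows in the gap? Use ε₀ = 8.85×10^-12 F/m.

0.0147 A

I_d = ε₀ A (dE/dt) = (8.85×10^-12)(0.01611 m²)(1.03×10^11) = 0.0147 A.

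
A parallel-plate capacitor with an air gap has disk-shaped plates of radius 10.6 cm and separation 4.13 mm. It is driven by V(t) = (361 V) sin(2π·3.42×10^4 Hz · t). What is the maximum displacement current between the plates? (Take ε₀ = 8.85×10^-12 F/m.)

5.87×10^-3 A

The displacement current equals the conduction current C dV/dt, which peaks at C V₀ ω.
With C = ε₀A/d = (8.85×10^-12)(0.03530)/(4.13×10^-3) = 7.564×10^-11 F and ω = 2πf = 2.149×10^5 rad/s, I_d,max = (7.564×10^-11)(361)(2.149×10^5) = 5.87×10^-3 A.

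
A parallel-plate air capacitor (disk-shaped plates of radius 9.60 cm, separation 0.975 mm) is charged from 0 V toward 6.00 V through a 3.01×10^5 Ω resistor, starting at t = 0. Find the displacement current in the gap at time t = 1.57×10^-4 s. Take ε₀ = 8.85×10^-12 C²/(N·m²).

2.74×10^-6 A

With C = ε₀A/d = (8.85×10^-12)(0.02895)/(9.75×10^-4) = 2.628×10^-10 F, the time constant is τ = RC = 7.910×10^-5 s, so t/τ = 1.985 and e^(−t/τ) = 0.1374.
I_d = I_cond = (V₀/R) e^(−t/τ) = (1.993×10^-5)(0.1374) = 2.74×10^-6 A.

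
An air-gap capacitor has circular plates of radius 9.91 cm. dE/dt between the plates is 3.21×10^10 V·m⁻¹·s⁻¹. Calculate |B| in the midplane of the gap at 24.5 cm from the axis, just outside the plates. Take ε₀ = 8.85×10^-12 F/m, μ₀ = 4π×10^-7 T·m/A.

Total displacement current: I_d = ε₀(πR²)(dE/dt) = (8.85×10^-12)(0.03085)(3.21×10^10) = 8.764×10^-3 A.
With r > R the enclosed displacement current is the full I_d; B = μ₀ I_d / (2πr) = 7.15×10^-9 T.

7.15×10^-9 T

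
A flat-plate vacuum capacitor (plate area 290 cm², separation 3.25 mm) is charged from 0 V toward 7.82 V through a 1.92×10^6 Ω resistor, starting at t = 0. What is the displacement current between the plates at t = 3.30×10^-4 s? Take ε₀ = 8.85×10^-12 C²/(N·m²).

4.62×10^-7 A

With C = ε₀A/d = (8.85×10^-12)(0.0290)/(3.25×10^-3) = 7.897×10^-11 F, the time constant is τ = RC = 1.516×10^-4 s, so t/τ = 2.177 and e^(−t/τ) = 0.1134.
I_d = I_cond = (V₀/R) e^(−t/τ) = (4.073×10^-6)(0.1134) = 4.62×10^-7 A.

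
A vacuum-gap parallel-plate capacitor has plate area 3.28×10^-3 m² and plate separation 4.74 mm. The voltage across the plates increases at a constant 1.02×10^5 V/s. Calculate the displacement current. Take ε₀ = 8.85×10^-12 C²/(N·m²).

The field between the plates is E = V/d, so dE/dt = (1.02×10^5)/(4.74×10^-3 m) = 2.152×10^7 V/(m·s).
I_d = ε₀ A (dE/dt) = (8.85×10^-12)(3.28×10^-3)(2.152×10^7) = 6.25×10^-7 A.

6.25×10^-7 A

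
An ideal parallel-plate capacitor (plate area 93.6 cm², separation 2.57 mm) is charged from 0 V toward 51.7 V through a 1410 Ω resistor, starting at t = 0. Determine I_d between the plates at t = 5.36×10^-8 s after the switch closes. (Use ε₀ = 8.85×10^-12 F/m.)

0.0113 A

With C = ε₀A/d = (8.85×10^-12)(9.36×10^-3)/(2.57×10^-3) = 3.223×10^-11 F, the time constant is τ = RC = 4.544×10^-8 s, so t/τ = 1.180 and e^(−t/τ) = 0.3073.
I_d = I_cond = (V₀/R) e^(−t/τ) = (0.03667)(0.3073) = 0.0113 A.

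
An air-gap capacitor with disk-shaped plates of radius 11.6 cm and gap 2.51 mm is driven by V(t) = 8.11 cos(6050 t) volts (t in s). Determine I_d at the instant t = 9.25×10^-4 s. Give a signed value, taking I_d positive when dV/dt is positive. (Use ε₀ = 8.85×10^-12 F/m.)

4.64×10^-6 A

dV/dt = (8.11)(6050)·−sin(5.59625) = 3.112×10^4 V/s.
I_d = C dV/dt with C = ε₀A/d = (8.85×10^-12)(0.04227)/(2.51×10^-3) = 1.490×10^-10 F, so I_d = (1.490×10^-10)(3.112×10^4) = 4.64×10^-6 A.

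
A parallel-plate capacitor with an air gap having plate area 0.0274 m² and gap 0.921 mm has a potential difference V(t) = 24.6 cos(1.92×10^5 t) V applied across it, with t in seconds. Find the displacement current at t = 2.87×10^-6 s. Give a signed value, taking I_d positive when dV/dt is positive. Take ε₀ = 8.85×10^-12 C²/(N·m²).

dE/dt = (V₀ω/d)·−sin(ωt) with ωt = 0.55104 rad: (24.6)(1.92×10^5)(-0.5236)/(9.21×10^-4) = -2.685×10^9 V/(m·s).
I_d = ε₀ A dE/dt = (8.85×10^-12)(0.0274)(-2.685×10^9) = -6.51×10^-4 A.

-6.51×10^-4 A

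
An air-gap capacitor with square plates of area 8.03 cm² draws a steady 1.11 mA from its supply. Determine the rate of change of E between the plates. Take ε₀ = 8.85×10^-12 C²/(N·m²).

1.56×10^11 V/(m·s)

By continuity, I_d in the gap equals the 1.11 mA flowing in the wire.
Then dE/dt = I_d/(ε₀A) = 1.56×10^11 V/(m·s).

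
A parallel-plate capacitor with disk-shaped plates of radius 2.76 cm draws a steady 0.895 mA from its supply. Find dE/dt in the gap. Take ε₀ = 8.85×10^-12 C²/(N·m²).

By continuity, I_d in the gap equals the 0.895 mA flowing in the wire.
Inverting I_d = ε₀ A dE/dt gives dE/dt = 8.95×10^-4 / (8.85×10^-12 · 2.393×10^-3) = 4.23×10^10 V/(m·s).

4.23×10^10 V/(m·s)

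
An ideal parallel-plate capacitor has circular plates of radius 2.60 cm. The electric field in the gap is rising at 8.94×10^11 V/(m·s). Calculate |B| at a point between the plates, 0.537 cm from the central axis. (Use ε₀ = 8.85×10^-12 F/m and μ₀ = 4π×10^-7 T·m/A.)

2.67×10^-8 T

Total displacement current: I_d = ε₀(πR²)(dE/dt) = (8.85×10^-12)(2.124×10^-3)(8.94×10^11) = 0.01680 A.
∮B·dl = μ₀ I_d,enc with I_d,enc = I_d r²/R² = 7.167×10^-4 A; so B = μ₀ I_d,enc/(2πr) = 2.67×10^-8 T.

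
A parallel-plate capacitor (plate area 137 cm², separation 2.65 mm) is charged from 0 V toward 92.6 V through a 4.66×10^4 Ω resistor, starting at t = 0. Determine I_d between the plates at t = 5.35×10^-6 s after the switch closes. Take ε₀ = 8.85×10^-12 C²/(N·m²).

1.62×10^-4 A

C = ε₀A/d = (8.85×10^-12)(0.0137)/(2.65×10^-3) = 4.575×10^-11 F and τ = RC = 2.132×10^-6 s. I_d in the gap equals the RC charging current.
I_d(t) = (V₀/R) e^(−t/τ) = 1.987×10^-3 · e^(−2.509) = 1.62×10^-4 A.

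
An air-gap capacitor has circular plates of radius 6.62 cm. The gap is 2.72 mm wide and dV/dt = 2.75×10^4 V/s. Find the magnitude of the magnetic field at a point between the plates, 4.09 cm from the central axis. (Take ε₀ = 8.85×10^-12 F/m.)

I_d = C dV/dt with C = ε₀πR²/d = 4.480×10^-11 F, so I_d = (4.480×10^-11)(2.75×10^4) = 1.232×10^-6 A.
∮B·dl = μ₀ I_d,enc with I_d,enc = I_d r²/R² = 4.703×10^-7 A; so B = μ₀ I_d,enc/(2πr) = 2.30×10^-12 T.

2.30×10^-12 T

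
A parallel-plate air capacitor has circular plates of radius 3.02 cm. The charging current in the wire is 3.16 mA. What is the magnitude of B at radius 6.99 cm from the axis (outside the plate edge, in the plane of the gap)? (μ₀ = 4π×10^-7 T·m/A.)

9.04×10^-9 T

By continuity the displacement current in the gap matches the conduction current: I_d = 3.16×10^-3 A.
For r ≥ R the full I_d is enclosed: B = μ₀ I_d/(2πr) = (4π×10^-7)(3.16×10^-3)/(2π·0.0699) = 9.04×10^-9 T.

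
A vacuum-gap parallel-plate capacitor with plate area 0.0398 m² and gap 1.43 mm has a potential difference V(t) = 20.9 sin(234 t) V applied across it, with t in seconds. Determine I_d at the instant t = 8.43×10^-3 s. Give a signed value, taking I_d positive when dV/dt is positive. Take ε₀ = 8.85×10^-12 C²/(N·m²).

-4.71×10^-7 A

dE/dt = (V₀ω/d)·cos(ωt) with ωt = 1.97262 rad: (20.9)(234)(-0.3911)/(1.43×10^-3) = -1.338×10^6 V/(m·s).
I_d = ε₀ A dE/dt = (8.85×10^-12)(0.0398)(-1.338×10^6) = -4.71×10^-7 A.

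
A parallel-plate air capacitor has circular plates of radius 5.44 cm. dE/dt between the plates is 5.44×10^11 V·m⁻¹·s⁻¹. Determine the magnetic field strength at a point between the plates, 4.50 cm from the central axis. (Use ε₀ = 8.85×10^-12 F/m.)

Through the whole plate area (πR² = 9.297×10^-3 m²), I_d = ε₀ πR² dE/dt = 0.04476 A.
For r < R the Ampère–Maxwell law gives B(2πr) = μ₀ I_d (r²/R²), so B = μ₀ I_d r/(2πR²) = (4π×10^-7)(0.04476)(0.0450)/(2π·0.0544²) = 1.36×10^-7 T.

1.36×10^-7 T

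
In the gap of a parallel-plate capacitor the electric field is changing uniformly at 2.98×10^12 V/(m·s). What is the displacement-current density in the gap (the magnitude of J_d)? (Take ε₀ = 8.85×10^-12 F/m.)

J_d = ε₀ dE/dt = (8.85×10^-12)(2.98×10^12) = 26.4 A/m².

26.4 A/m²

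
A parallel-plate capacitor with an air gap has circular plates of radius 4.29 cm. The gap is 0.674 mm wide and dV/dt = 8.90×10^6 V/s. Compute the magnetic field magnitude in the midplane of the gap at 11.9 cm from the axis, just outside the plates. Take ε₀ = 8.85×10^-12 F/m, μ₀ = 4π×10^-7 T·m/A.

1.14×10^-9 T

With E = V/d, dE/dt = 1.320×10^10 V/(m·s) and πR² = 5.782×10^-3 m², giving I_d = ε₀ πR² dE/dt = 6.755×10^-4 A.
Outside the plates the loop encloses all of I_d, so B·2πr = μ₀ I_d and B = 1.14×10^-9 T.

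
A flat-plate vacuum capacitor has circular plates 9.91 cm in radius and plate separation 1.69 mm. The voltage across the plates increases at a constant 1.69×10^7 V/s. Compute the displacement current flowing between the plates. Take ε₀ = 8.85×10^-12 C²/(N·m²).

2.73×10^-3 A

The displacement current equals the charging current C dV/dt. With C = ε₀A/d = (8.85×10^-12)(0.03085)/(1.69×10^-3) = 1.616×10^-10 F, I_d = (1.616×10^-10)(1.69×10^7) = 2.73×10^-3 A.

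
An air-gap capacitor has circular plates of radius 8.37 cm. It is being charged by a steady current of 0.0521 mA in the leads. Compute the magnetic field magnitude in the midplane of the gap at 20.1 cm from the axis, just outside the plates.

5.18×10^-11 T

Between the plates the displacement current equals the wire current: I_d = 0.0521 mA = 5.21×10^-5 A.
For r ≥ R the full I_d is enclosed: B = μ₀ I_d/(2πr) = (4π×10^-7)(5.21×10^-5)/(2π·0.201) = 5.18×10^-11 T.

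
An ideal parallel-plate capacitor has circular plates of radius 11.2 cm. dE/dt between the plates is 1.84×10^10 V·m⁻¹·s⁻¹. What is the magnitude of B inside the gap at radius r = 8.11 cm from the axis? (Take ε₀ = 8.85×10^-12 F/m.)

8.30×10^-9 T

Through the whole plate area (πR² = 0.03941 m²), I_d = ε₀ πR² dE/dt = 6.418×10^-3 A.
∮B·dl = μ₀ I_d,enc with I_d,enc = I_d r²/R² = 3.365×10^-3 A; so B = μ₀ I_d,enc/(2πr) = 8.30×10^-9 T.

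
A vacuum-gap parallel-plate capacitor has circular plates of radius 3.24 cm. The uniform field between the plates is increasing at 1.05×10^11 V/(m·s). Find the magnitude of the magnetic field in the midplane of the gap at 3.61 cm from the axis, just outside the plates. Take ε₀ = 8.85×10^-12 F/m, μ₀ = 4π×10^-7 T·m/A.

Total displacement current: I_d = ε₀(πR²)(dE/dt) = (8.85×10^-12)(3.298×10^-3)(1.05×10^11) = 3.065×10^-3 A.
For r ≥ R the full I_d is enclosed: B = μ₀ I_d/(2πr) = (4π×10^-7)(3.065×10^-3)/(2π·0.0361) = 1.70×10^-8 T.

1.70×10^-8 T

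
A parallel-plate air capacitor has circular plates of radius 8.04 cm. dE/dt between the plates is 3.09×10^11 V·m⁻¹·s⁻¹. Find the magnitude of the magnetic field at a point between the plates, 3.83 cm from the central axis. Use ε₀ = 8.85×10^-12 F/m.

6.58×10^-8 T

Through the whole plate area (πR² = 0.02031 m²), I_d = ε₀ πR² dE/dt = 0.05554 A.
For r < R the Ampère–Maxwell law gives B(2πr) = μ₀ I_d (r²/R²), so B = μ₀ I_d r/(2πR²) = (4π×10^-7)(0.05554)(0.0383)/(2π·0.0804²) = 6.58×10^-8 T.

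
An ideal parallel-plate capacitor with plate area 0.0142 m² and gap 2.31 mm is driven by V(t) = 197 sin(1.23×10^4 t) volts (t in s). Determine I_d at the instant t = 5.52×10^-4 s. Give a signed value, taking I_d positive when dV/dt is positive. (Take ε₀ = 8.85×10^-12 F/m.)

dE/dt = (V₀ω/d)·cos(ωt) with ωt = 6.7896 rad: (197)(1.23×10^4)(0.8745)/(2.31×10^-3) = 9.173×10^8 V/(m·s).
I_d = ε₀ A dE/dt = (8.85×10^-12)(0.0142)(9.173×10^8) = 1.15×10^-4 A.

1.15×10^-4 A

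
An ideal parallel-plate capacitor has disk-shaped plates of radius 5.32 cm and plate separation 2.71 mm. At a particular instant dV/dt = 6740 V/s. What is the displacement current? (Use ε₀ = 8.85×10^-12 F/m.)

1.96×10^-7 A

C = ε₀A/d = (8.85×10^-12)(8.891×10^-3)/(2.71×10^-3) = 2.904×10^-11 F.
I_d = C dV/dt = (2.904×10^-11)(6740) = 1.96×10^-7 A.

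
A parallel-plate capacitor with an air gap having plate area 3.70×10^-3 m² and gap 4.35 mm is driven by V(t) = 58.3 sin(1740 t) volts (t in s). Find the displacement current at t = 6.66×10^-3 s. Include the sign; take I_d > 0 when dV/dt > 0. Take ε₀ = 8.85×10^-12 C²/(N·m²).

4.27×10^-7 A

C = ε₀A/d = (8.85×10^-12)(3.70×10^-3)/(4.35×10^-3) = 7.528×10^-12 F. dV/dt = V₀ω·cos(ωt); at ωt = 11.5884 rad this factor is 0.5587.
I_d = C dV/dt = (7.528×10^-12)(58.3)(1740)(0.5587) = 4.27×10^-7 A.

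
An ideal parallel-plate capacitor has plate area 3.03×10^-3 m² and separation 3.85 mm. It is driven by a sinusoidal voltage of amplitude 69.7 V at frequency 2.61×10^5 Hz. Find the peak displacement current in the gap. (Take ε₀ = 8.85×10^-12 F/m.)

(dE/dt)_max = V₀ω/d = 2.969×10^10 V/(m·s); ω = 2πf = 1.640×10^6 rad/s.
I_d,max = ε₀ A (dE/dt)_max = (8.85×10^-12)(3.03×10^-3)(2.969×10^10) = 7.96×10^-4 A.

7.96×10^-4 A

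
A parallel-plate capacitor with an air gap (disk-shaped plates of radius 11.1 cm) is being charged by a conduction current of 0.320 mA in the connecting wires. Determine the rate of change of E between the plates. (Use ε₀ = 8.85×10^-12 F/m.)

9.34×10^8 V/(m·s)

Charge continuity gives I_d = I = 3.20×10^-4 A between the plates.
Inverting I_d = ε₀ A dE/dt gives dE/dt = 3.20×10^-4 / (8.85×10^-12 · 0.03871) = 9.34×10^8 V/(m·s).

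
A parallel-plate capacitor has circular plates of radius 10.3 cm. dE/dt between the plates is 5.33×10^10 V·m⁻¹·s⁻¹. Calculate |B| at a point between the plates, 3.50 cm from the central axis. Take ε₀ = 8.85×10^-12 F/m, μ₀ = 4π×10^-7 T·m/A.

Through the whole plate area (πR² = 0.03333 m²), I_d = ε₀ πR² dE/dt = 0.01572 A.
∮B·dl = μ₀ I_d,enc with I_d,enc = I_d r²/R² = 1.815×10^-3 A; so B = μ₀ I_d,enc/(2πr) = 1.04×10^-8 T.

1.04×10^-8 T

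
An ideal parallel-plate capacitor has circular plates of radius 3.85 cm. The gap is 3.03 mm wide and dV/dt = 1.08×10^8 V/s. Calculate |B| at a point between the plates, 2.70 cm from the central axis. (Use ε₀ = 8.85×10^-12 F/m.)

5.35×10^-9 T

I_d = C dV/dt with C = ε₀πR²/d = 1.360×10^-11 F, so I_d = (1.360×10^-11)(1.08×10^8) = 1.469×10^-3 A.
For r < R the Ampère–Maxwell law gives B(2πr) = μ₀ I_d (r²/R²), so B = μ₀ I_d r/(2πR²) = (4π×10^-7)(1.469×10^-3)(0.0270)/(2π·0.0385²) = 5.35×10^-9 T.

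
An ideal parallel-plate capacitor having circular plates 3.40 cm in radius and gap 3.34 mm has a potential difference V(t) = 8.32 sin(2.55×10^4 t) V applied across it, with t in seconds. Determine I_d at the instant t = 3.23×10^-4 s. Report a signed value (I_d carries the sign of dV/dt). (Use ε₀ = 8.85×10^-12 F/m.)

-7.62×10^-7 A

dV/dt = (8.32)(2.55×10^4)·cos(8.2365) = -7.919×10^4 V/s.
I_d = C dV/dt with C = ε₀A/d = (8.85×10^-12)(3.632×10^-3)/(3.34×10^-3) = 9.624×10^-12 F, so I_d = (9.624×10^-12)(-7.919×10^4) = -7.62×10^-7 A.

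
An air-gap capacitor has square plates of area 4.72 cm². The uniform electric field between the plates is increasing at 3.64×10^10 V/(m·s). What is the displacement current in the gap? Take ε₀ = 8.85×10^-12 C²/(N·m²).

1.52×10^-4 A

With a uniform field, Φ_E = EA, so I_d = ε₀ A dE/dt = 1.52×10^-4 A.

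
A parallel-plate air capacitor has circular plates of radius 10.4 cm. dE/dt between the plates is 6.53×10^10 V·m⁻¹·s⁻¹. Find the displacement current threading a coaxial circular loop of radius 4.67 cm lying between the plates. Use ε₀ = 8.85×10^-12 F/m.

Total displacement current: I_d = ε₀(πR²)(dE/dt) = (8.85×10^-12)(0.03398)(6.53×10^10) = 0.01964 A.
Through an area πr² the displacement current is I_d·(πr²/πR²) = I_d (r/R)² = 3.96×10^-3 A.

3.96×10^-3 A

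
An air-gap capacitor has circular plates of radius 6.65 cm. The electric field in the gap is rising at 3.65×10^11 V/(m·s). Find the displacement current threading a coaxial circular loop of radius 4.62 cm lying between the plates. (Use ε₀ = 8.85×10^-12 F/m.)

0.0217 A

Total displacement current: I_d = ε₀(πR²)(dE/dt) = (8.85×10^-12)(0.01389)(3.65×10^11) = 0.04487 A.
Through an area πr² the displacement current is I_d·(πr²/πR²) = I_d (r/R)² = 0.0217 A.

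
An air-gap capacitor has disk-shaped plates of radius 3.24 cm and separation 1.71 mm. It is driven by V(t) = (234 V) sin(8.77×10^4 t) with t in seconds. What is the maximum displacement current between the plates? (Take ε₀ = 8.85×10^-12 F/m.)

3.50×10^-4 A

(dE/dt)_max = V₀ω/d = 1.200×10^10 V/(m·s); ω = 8.77×10^4 rad/s.
I_d,max = ε₀ A (dE/dt)_max = (8.85×10^-12)(3.298×10^-3)(1.200×10^10) = 3.50×10^-4 A.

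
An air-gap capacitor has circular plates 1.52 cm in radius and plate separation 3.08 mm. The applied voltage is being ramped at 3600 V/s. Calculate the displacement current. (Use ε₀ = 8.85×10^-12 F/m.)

The displacement current equals the charging current C dV/dt. With C = ε₀A/d = (8.85×10^-12)(7.258×10^-4)/(3.08×10^-3) = 2.085×10^-12 F, I_d = (2.085×10^-12)(3600) = 7.51×10^-9 A.

7.51×10^-9 A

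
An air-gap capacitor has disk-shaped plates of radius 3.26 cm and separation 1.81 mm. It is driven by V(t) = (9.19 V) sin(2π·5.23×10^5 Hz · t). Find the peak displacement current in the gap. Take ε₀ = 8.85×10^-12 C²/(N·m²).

4.93×10^-4 A

(dE/dt)_max = V₀ω/d = 1.668×10^10 V/(m·s); ω = 2πf = 3.286×10^6 rad/s.
I_d,max = ε₀ A (dE/dt)_max = (8.85×10^-12)(3.339×10^-3)(1.668×10^10) = 4.93×10^-4 A.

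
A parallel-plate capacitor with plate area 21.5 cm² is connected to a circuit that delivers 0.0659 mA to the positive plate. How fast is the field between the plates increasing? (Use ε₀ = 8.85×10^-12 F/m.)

3.46×10^9 V/(m·s)

Charge continuity gives I_d = I = 6.59×10^-5 A between the plates.
Inverting I_d = ε₀ A dE/dt gives dE/dt = 6.59×10^-5 / (8.85×10^-12 · 2.15×10^-3) = 3.46×10^9 V/(m·s).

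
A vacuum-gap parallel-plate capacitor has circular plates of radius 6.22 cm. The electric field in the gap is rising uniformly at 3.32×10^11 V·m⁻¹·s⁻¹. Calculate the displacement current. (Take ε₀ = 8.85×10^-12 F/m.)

0.0357 A

I_d = ε₀ A (dE/dt) = (8.85×10^-12)(0.01215 m²)(3.32×10^11) = 0.0357 A.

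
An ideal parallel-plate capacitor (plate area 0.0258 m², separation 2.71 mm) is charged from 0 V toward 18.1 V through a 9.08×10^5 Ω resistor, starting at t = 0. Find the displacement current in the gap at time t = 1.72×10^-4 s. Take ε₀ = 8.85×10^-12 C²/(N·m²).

2.10×10^-6 A

With C = ε₀A/d = (8.85×10^-12)(0.0258)/(2.71×10^-3) = 8.425×10^-11 F, the time constant is τ = RC = 7.650×10^-5 s, so t/τ = 2.248 and e^(−t/τ) = 0.1056.
I_d = I_cond = (V₀/R) e^(−t/τ) = (1.993×10^-5)(0.1056) = 2.10×10^-6 A.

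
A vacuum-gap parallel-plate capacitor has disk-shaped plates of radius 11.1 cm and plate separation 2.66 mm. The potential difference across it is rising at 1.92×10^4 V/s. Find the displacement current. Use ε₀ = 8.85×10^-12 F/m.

C = ε₀A/d = (8.85×10^-12)(0.03871)/(2.66×10^-3) = 1.288×10^-10 F.
I_d = C dV/dt = (1.288×10^-10)(1.92×10^4) = 2.47×10^-6 A.

2.47×10^-6 A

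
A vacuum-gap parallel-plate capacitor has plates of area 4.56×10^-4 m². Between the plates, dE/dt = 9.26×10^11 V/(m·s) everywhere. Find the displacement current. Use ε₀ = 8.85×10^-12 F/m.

I_d = ε₀ A (dE/dt) = (8.85×10^-12)(4.56×10^-4 m²)(9.26×10^11) = 3.74×10^-3 A.

3.74×10^-3 A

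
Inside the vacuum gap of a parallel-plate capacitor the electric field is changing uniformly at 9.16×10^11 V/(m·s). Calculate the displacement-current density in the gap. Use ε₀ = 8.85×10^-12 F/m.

J_d = ε₀ ∂E/∂t, so J_d = 8.11 A/m².

8.11 A/m²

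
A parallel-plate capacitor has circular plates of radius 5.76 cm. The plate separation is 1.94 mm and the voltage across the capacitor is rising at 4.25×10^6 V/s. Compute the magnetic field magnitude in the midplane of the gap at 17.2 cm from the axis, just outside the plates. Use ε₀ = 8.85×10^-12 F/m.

2.35×10^-10 T

dE/dt = (dV/dt)/d = 2.191×10^9 V/(m·s); I_d = ε₀(πR²)(dE/dt) = (8.85×10^-12)(0.01042)(2.191×10^9) = 2.020×10^-4 A.
With r > R the enclosed displacement current is the full I_d; B = μ₀ I_d / (2πr) = 2.35×10^-10 T.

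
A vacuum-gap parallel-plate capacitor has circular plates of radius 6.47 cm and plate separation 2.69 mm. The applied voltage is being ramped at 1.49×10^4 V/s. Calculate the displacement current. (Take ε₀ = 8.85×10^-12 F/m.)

6.45×10^-7 A

The displacement current equals the charging current C dV/dt. With C = ε₀A/d = (8.85×10^-12)(0.01315)/(2.69×10^-3) = 4.326×10^-11 F, I_d = (4.326×10^-11)(1.49×10^4) = 6.45×10^-7 A.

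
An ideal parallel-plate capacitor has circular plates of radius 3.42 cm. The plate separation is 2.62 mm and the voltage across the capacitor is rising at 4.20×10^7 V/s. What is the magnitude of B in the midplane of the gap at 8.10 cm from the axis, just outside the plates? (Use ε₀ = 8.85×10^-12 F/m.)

dE/dt = (dV/dt)/d = 1.603×10^10 V/(m·s); I_d = ε₀(πR²)(dE/dt) = (8.85×10^-12)(3.675×10^-3)(1.603×10^10) = 5.214×10^-4 A.
Outside the plates the loop encloses all of I_d, so B·2πr = μ₀ I_d and B = 1.29×10^-9 T.

1.29×10^-9 T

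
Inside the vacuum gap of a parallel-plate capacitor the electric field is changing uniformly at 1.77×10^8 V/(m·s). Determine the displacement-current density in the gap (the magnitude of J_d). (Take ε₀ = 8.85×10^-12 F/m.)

The displacement-current density is ε₀ ∂E/∂t = (8.85×10^-12)(1.77×10^8) = 1.57×10^-3 A/m².

1.57×10^-3 A/m²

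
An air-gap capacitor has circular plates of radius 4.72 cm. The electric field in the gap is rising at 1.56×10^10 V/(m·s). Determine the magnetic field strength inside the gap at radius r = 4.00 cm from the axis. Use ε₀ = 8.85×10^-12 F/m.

Through the whole plate area (πR² = 6.999×10^-3 m²), I_d = ε₀ πR² dE/dt = 9.663×10^-4 A.
∮B·dl = μ₀ I_d,enc with I_d,enc = I_d r²/R² = 6.940×10^-4 A; so B = μ₀ I_d,enc/(2πr) = 3.47×10^-9 T.

3.47×10^-9 T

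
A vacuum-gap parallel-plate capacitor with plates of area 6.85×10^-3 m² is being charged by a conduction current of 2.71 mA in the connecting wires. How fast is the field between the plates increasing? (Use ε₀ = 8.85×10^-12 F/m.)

4.47×10^10 V/(m·s)

By continuity, I_d in the gap equals the 2.71 mA flowing in the wire.
Then dE/dt = I_d/(ε₀A) = 4.47×10^10 V/(m·s).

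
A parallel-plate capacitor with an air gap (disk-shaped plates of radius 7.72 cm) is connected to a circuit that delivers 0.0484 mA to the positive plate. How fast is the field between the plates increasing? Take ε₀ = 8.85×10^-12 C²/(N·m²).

2.92×10^8 V/(m·s)

Charge continuity gives I_d = I = 4.84×10^-5 A between the plates.
Since I_d = ε₀ A dE/dt, dE/dt = I_d/(ε₀A) = (4.84×10^-5)/((8.85×10^-12)(0.01872)) = 2.92×10^8 V/(m·s).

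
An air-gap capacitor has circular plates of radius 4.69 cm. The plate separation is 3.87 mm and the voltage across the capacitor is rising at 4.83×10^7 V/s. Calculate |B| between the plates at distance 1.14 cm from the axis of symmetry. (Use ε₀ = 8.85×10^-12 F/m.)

7.91×10^-10 T

With E = V/d, dE/dt = 1.248×10^10 V/(m·s) and πR² = 6.910×10^-3 m², giving I_d = ε₀ πR² dE/dt = 7.632×10^-4 A.
∮B·dl = μ₀ I_d,enc with I_d,enc = I_d r²/R² = 4.509×10^-5 A; so B = μ₀ I_d,enc/(2πr) = 7.91×10^-10 T.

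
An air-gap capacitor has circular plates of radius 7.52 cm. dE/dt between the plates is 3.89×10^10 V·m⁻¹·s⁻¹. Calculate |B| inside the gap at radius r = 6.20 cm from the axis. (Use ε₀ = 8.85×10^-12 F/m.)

I_d = ε₀ dΦ_E/dt = ε₀ πR² (dE/dt) = (8.85×10^-12)(0.01777)(3.89×10^10) = 6.118×10^-3 A through the full plate area.
An Ampèrian loop of radius r encloses a fraction (r/R)² of I_d. Then B·2πr = μ₀ I_d (r/R)², giving B = μ₀ I_d r/(2πR²) = 1.34×10^-8 T.

1.34×10^-8 T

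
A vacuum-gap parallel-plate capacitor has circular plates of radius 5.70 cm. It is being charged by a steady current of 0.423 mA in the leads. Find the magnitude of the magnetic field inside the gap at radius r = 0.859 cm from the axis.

Between the plates the displacement current equals the wire current: I_d = 0.423 mA = 4.23×10^-4 A.
∮B·dl = μ₀ I_d,enc with I_d,enc = I_d r²/R² = 9.607×10^-6 A; so B = μ₀ I_d,enc/(2πr) = 2.24×10^-10 T.

2.24×10^-10 T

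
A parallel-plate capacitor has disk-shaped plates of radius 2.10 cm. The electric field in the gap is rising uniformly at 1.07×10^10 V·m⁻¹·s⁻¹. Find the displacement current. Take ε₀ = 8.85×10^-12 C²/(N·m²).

I_d = ε₀ A (dE/dt) = (8.85×10^-12)(1.385×10^-3 m²)(1.07×10^10) = 1.31×10^-4 A.

1.31×10^-4 A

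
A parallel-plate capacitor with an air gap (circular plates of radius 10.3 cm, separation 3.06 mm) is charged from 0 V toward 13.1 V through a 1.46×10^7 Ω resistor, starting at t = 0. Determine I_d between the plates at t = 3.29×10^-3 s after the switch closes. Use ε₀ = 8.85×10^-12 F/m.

C = ε₀A/d = (8.85×10^-12)(0.03333)/(3.06×10^-3) = 9.640×10^-11 F and τ = RC = 1.407×10^-3 s. I_d in the gap equals the RC charging current.
I_d(t) = (V₀/R) e^(−t/τ) = 8.973×10^-7 · e^(−2.338) = 8.66×10^-8 A.

8.66×10^-8 A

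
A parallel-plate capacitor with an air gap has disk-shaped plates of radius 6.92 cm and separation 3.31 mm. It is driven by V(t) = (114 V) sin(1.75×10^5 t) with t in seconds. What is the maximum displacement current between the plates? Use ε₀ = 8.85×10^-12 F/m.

8.02×10^-4 A

C = ε₀A/d = (8.85×10^-12)(0.01504)/(3.31×10^-3) = 4.021×10^-11 F; ω = 1.75×10^5 rad/s.
I_d = C dV/dt, so |I_d|_max = C V₀ ω = (4.021×10^-11)(114)(1.75×10^5) = 8.02×10^-4 A.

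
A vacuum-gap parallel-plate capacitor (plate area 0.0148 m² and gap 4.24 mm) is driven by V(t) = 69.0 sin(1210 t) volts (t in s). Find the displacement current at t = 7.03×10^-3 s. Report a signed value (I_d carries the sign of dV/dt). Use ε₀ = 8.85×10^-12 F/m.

dE/dt = (V₀ω/d)·cos(ωt) with ωt = 8.5063 rad: (69.0)(1210)(-0.6070)/(4.24×10^-3) = -1.195×10^7 V/(m·s).
I_d = ε₀ A dE/dt = (8.85×10^-12)(0.0148)(-1.195×10^7) = -1.57×10^-6 A.

-1.57×10^-6 A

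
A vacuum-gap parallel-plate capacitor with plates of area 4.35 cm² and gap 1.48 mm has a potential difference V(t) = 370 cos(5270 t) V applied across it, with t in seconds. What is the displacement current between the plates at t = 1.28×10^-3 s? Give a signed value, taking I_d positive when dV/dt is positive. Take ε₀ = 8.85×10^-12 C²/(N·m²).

-2.26×10^-6 A

C = ε₀A/d = (8.85×10^-12)(4.35×10^-4)/(1.48×10^-3) = 2.601×10^-12 F. dV/dt = V₀ω·−sin(ωt); at ωt = 6.7456 rad this factor is -0.4461.
I_d = C dV/dt = (2.601×10^-12)(370)(5270)(-0.4461) = -2.26×10^-6 A.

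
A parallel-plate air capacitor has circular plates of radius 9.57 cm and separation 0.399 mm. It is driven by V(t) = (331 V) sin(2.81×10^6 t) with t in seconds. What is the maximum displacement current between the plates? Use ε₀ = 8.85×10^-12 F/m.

C = ε₀A/d = (8.85×10^-12)(0.02877)/(3.99×10^-4) = 6.381×10^-10 F; ω = 2.81×10^6 rad/s.
I_d = C dV/dt, so |I_d|_max = C V₀ ω = (6.381×10^-10)(331)(2.81×10^6) = 0.594 A.

0.594 A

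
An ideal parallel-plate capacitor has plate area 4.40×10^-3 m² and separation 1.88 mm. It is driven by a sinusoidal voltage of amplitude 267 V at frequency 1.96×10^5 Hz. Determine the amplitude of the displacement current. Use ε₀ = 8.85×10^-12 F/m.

6.81×10^-3 A

(dE/dt)_max = V₀ω/d = 1.750×10^11 V/(m·s); ω = 2πf = 1.232×10^6 rad/s.
I_d,max = ε₀ A (dE/dt)_max = (8.85×10^-12)(4.40×10^-3)(1.750×10^11) = 6.81×10^-3 A.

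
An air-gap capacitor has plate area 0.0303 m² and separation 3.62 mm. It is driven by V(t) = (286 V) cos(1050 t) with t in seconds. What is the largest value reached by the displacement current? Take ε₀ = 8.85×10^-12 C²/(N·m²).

2.22×10^-5 A

C = ε₀A/d = (8.85×10^-12)(0.0303)/(3.62×10^-3) = 7.408×10^-11 F; ω = 1050 rad/s.
I_d = C dV/dt, so |I_d|_max = C V₀ ω = (7.408×10^-11)(286)(1050) = 2.22×10^-5 A.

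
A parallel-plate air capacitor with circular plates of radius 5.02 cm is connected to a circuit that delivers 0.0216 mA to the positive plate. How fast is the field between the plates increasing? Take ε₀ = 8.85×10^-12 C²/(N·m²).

Charge continuity gives I_d = I = 2.16×10^-5 A between the plates.
Then dE/dt = I_d/(ε₀A) = 3.08×10^8 V/(m·s).

3.08×10^8 V/(m·s)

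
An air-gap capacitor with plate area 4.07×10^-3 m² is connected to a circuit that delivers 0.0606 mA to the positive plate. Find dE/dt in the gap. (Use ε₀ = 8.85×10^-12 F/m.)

1.68×10^9 V/(m·s)

By continuity, I_d in the gap equals the 0.0606 mA flowing in the wire.
Since I_d = ε₀ A dE/dt, dE/dt = I_d/(ε₀A) = (6.06×10^-5)/((8.85×10^-12)(4.07×10^-3)) = 1.68×10^9 V/(m·s).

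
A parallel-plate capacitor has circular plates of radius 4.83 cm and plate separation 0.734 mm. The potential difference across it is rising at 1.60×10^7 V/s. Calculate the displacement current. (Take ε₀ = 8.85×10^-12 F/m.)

The displacement current equals the charging current C dV/dt. With C = ε₀A/d = (8.85×10^-12)(7.329×10^-3)/(7.34×10^-4) = 8.837×10^-11 F, I_d = (8.837×10^-11)(1.60×10^7) = 1.41×10^-3 A.

1.41×10^-3 A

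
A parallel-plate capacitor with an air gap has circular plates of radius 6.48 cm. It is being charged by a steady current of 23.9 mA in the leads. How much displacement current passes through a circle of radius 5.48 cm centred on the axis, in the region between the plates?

0.0171 A

No conduction current crosses the gap, so I_d there equals the 0.0239 A in the leads.
The field is uniform, so I_d,enc = I_d (r/R)² = (0.0239)(5.48/6.48)² = 0.0171 A.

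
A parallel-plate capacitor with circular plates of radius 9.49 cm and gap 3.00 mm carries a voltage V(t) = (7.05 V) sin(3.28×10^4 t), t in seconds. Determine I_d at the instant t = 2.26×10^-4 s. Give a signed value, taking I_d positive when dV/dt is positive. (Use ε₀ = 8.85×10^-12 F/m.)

8.24×10^-6 A

C = ε₀A/d = (8.85×10^-12)(0.02829)/(3.00×10^-3) = 8.346×10^-11 F. dV/dt = V₀ω·cos(ωt); at ωt = 7.4128 rad this factor is 0.4270.
I_d = C dV/dt = (8.346×10^-11)(7.05)(3.28×10^4)(0.4270) = 8.24×10^-6 A.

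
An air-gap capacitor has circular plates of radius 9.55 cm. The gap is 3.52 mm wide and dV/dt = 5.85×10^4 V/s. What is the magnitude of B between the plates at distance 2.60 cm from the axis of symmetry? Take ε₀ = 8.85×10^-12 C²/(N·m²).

dE/dt = (dV/dt)/d = 1.662×10^7 V/(m·s); I_d = ε₀(πR²)(dE/dt) = (8.85×10^-12)(0.02865)(1.662×10^7) = 4.214×10^-6 A.
For r < R the Ampère–Maxwell law gives B(2πr) = μ₀ I_d (r²/R²), so B = μ₀ I_d r/(2πR²) = (4π×10^-7)(4.214×10^-6)(0.0260)/(2π·0.0955²) = 2.40×10^-12 T.

2.40×10^-12 T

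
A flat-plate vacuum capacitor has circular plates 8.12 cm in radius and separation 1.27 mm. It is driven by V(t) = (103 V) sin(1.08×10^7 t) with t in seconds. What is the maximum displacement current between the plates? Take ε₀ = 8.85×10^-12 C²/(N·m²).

0.161 A

The displacement current equals the conduction current C dV/dt, which peaks at C V₀ ω.
With C = ε₀A/d = (8.85×10^-12)(0.02071)/(1.27×10^-3) = 1.443×10^-10 F and ω = 1.08×10^7 rad/s, I_d,max = (1.443×10^-10)(103)(1.08×10^7) = 0.161 A.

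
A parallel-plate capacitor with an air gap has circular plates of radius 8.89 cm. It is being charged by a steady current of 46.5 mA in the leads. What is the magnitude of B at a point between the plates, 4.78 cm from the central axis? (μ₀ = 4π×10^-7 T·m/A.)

5.62×10^-8 T

By continuity the displacement current in the gap matches the conduction current: I_d = 0.0465 A.
An Ampèrian loop of radius r encloses a fraction (r/R)² of I_d. Then B·2πr = μ₀ I_d (r/R)², giving B = μ₀ I_d r/(2πR²) = 5.62×10^-8 T.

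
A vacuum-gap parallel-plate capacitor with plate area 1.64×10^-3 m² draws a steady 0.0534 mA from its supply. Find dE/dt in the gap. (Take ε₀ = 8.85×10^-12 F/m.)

3.68×10^9 V/(m·s)

By continuity, I_d in the gap equals the 0.0534 mA flowing in the wire.
Since I_d = ε₀ A dE/dt, dE/dt = I_d/(ε₀A) = (5.34×10^-5)/((8.85×10^-12)(1.64×10^-3)) = 3.68×10^9 V/(m·s).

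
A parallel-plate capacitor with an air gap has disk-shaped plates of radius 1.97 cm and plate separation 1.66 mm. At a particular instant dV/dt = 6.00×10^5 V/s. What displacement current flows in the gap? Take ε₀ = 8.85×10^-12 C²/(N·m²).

C = ε₀A/d = (8.85×10^-12)(1.219×10^-3)/(1.66×10^-3) = 6.499×10^-12 F.
I_d = C dV/dt = (6.499×10^-12)(6.00×10^5) = 3.90×10^-6 A.

3.90×10^-6 A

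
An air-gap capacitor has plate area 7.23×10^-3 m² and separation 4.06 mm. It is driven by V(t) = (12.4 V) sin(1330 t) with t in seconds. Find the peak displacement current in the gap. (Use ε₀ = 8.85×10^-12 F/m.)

2.60×10^-7 A

(dE/dt)_max = V₀ω/d = 4.062×10^6 V/(m·s); ω = 1330 rad/s.
I_d,max = ε₀ A (dE/dt)_max = (8.85×10^-12)(7.23×10^-3)(4.062×10^6) = 2.60×10^-7 A.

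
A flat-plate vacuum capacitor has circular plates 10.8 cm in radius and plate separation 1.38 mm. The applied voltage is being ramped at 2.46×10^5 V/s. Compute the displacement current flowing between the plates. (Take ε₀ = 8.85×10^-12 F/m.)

5.78×10^-5 A

C = ε₀A/d = (8.85×10^-12)(0.03664)/(1.38×10^-3) = 2.350×10^-10 F.
I_d = C dV/dt = (2.350×10^-10)(2.46×10^5) = 5.78×10^-5 A.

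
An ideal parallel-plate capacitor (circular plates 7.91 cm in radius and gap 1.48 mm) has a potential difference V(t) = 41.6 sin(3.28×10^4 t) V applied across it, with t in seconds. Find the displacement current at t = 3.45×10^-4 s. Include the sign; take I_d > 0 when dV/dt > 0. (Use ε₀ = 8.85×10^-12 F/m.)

C = ε₀A/d = (8.85×10^-12)(0.01966)/(1.48×10^-3) = 1.176×10^-10 F. dV/dt = V₀ω·cos(ωt); at ωt = 11.316 rad this factor is 0.3150.
I_d = C dV/dt = (1.176×10^-10)(41.6)(3.28×10^4)(0.3150) = 5.05×10^-5 A.

5.05×10^-5 A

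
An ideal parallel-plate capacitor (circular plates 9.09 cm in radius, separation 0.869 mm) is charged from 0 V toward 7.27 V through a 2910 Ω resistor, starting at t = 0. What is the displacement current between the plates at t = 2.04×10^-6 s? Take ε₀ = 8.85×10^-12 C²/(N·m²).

C = ε₀A/d = (8.85×10^-12)(0.02596)/(8.69×10^-4) = 2.644×10^-10 F, so τ = RC = 7.694×10^-7 s.
The conduction current is I(t) = (V₀/R) e^(−t/τ), and the displacement current between the plates equals it.
t/τ = 2.651; I_d = (7.27/2910) · e^(−2.651) = (2.498×10^-3)(0.07058) = 1.76×10^-4 A.

1.76×10^-4 A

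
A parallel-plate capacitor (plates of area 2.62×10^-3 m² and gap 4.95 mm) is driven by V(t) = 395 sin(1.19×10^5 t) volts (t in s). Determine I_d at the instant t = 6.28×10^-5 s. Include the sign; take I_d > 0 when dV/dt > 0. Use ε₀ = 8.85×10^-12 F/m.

dE/dt = (V₀ω/d)·cos(ωt) with ωt = 7.4732 rad: (395)(1.19×10^5)(0.3716)/(4.95×10^-3) = 3.529×10^9 V/(m·s).
I_d = ε₀ A dE/dt = (8.85×10^-12)(2.62×10^-3)(3.529×10^9) = 8.18×10^-5 A.

8.18×10^-5 A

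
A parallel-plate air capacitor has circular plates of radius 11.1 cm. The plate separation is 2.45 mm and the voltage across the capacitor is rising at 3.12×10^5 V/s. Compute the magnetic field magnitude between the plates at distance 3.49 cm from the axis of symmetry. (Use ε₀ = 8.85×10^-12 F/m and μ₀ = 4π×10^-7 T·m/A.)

dE/dt = (dV/dt)/d = 1.273×10^8 V/(m·s); I_d = ε₀(πR²)(dE/dt) = (8.85×10^-12)(0.03871)(1.273×10^8) = 4.361×10^-5 A.
∮B·dl = μ₀ I_d,enc with I_d,enc = I_d r²/R² = 4.311×10^-6 A; so B = μ₀ I_d,enc/(2πr) = 2.47×10^-11 T.

2.47×10^-11 T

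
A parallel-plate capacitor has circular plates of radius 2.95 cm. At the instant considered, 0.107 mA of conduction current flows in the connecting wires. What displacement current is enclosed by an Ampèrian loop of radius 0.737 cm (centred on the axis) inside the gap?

No conduction current crosses the gap, so I_d there equals the 1.07×10^-4 A in the leads.
Through an area πr² the displacement current is I_d·(πr²/πR²) = I_d (r/R)² = 6.68×10^-6 A.

6.68×10^-6 A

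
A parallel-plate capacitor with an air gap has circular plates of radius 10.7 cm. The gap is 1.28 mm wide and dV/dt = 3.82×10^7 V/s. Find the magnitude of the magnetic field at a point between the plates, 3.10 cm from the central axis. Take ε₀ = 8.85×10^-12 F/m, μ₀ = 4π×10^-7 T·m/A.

5.14×10^-9 T

dE/dt = (dV/dt)/d = 2.984×10^10 V/(m·s); I_d = ε₀(πR²)(dE/dt) = (8.85×10^-12)(0.03597)(2.984×10^10) = 9.499×10^-3 A.
An Ampèrian loop of radius r encloses a fraction (r/R)² of I_d. Then B·2πr = μ₀ I_d (r/R)², giving B = μ₀ I_d r/(2πR²) = 5.14×10^-9 T.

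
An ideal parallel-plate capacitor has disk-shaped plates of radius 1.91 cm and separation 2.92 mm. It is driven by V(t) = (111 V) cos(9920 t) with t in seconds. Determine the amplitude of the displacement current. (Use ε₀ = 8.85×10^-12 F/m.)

(dE/dt)_max = V₀ω/d = 3.771×10^8 V/(m·s); ω = 9920 rad/s.
I_d,max = ε₀ A (dE/dt)_max = (8.85×10^-12)(1.146×10^-3)(3.771×10^8) = 3.82×10^-6 A.

3.82×10^-6 A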